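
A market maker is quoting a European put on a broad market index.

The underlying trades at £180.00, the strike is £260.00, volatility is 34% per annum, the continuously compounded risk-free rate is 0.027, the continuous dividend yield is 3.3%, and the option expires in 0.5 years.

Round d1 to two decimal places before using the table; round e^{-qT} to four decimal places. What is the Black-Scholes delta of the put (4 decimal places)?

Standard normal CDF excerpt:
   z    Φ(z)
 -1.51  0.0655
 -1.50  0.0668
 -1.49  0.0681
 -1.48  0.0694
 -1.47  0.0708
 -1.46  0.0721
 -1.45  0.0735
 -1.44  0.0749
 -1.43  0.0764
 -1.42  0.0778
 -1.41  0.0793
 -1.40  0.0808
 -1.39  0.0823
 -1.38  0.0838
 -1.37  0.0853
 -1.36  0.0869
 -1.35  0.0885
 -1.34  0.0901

σ√T = 0.34 × 0.7071 = 0.2404
d₁ = [ln(180/260) + (0.027 − 0.033 + 0.34²/2)·0.5] / 0.2404 = [-0.3677 + 0.0259] / 0.2404 = -1.4218 → -1.42
N(d₁) = N(-1.42) = 0.0778
Δ_put = exp(−qT)·(N(d₁) − 1) = 0.9836·(0.0778 − 1) = -0.9071

-0.9071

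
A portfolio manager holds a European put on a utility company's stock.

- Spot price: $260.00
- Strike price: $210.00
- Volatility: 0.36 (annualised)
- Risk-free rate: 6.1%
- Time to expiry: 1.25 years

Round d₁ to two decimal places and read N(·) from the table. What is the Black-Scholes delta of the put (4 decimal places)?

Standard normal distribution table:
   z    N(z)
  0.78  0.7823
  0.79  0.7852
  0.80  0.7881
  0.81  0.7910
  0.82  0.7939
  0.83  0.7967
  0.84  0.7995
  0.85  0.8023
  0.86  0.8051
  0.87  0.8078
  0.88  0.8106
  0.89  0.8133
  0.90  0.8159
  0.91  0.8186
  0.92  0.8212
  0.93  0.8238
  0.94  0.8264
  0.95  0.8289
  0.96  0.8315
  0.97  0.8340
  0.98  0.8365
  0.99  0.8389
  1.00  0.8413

-0.1788

σ√T = 0.36 × 1.1180 = 0.4025
ln(S/K) + (r + σ²/2)T = ln(260/210) + (0.061 + 0.36²/2)·1.25 = 0.2136 + 0.1573 = 0.3708
d₁ = 0.3708 / 0.4025 = 0.9213 ⇒ 0.92
N(d₁) = N(0.92) = 0.8212
Δ_put = N(d₁) − 1 = 0.8212 − 1 = -0.1788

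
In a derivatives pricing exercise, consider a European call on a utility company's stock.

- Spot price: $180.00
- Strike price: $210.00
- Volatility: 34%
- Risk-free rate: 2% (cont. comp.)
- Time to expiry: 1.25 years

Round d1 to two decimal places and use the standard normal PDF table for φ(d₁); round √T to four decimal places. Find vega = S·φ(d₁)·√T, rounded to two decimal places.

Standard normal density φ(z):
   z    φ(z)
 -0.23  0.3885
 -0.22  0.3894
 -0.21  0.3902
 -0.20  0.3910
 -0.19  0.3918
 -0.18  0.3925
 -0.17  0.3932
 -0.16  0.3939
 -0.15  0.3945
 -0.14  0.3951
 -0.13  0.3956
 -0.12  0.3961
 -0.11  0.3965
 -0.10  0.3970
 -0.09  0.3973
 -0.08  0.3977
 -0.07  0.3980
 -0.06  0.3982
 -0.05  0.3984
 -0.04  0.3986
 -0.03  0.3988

79.39

T = 1.25;  σ√T = 0.3801
ln(S/K) + (r + σ²/2)T = ln(180/210) + (0.02 + 0.34²/2)·1.25 = -0.1542 + 0.0973 = -0.0569
d₁ = -0.0569 / 0.3801 = -0.1497 ≈ -0.15
√T = √1.25 = 1.1180
φ(d₁) = φ(-0.15) = 0.3945
vega = S·φ(d₁)·√T = 180·0.3945·1.1180 = 79.3892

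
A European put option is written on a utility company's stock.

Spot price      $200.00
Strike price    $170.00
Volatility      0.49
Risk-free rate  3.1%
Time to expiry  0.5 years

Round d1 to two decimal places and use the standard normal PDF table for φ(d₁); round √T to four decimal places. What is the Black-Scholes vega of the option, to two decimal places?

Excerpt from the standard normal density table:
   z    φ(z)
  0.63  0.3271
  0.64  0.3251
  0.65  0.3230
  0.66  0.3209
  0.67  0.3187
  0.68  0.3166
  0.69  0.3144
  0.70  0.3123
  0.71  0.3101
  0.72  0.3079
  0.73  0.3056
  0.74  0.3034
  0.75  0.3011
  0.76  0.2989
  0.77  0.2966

44.46

σ√T = 0.49·√0.5 = 0.3465
d₁ = [ln(200/170) + (0.031 + 0.49²/2)·0.5] / 0.3465 = [0.1625 + 0.0755] / 0.3465 = 0.6870 which rounds to 0.69
√T = √0.5 = 0.7071
φ(d₁) = φ(0.69) = 0.3144
vega = S·φ(d₁)·√T = 200·0.3144·0.7071 = 44.4624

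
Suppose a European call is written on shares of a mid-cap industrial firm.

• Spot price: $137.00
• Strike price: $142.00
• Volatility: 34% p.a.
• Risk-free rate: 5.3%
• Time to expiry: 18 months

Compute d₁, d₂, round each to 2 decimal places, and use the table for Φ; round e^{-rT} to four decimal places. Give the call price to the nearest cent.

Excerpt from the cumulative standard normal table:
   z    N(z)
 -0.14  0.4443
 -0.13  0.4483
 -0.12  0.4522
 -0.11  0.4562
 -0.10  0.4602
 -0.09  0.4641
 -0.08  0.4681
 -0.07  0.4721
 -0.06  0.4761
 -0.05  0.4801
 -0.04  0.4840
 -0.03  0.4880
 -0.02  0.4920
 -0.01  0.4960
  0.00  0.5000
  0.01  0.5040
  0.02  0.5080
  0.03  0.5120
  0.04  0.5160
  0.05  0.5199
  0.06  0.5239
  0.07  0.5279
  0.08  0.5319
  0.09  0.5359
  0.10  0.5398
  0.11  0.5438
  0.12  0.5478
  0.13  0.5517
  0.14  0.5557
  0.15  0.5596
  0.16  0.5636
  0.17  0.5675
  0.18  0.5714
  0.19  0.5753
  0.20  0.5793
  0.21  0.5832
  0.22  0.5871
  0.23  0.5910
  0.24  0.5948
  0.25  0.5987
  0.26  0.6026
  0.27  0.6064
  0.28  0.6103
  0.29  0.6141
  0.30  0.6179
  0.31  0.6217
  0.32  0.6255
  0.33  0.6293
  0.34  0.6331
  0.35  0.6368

T = 1.5;  σ√T = 0.4164
d₁ = [ln(137/142) + (0.053 + 0.34²/2)·1.5] / 0.4164 = [-0.0358 + 0.1662] / 0.4164 = 0.3130 → 0.31
d₂ = d₁ − σ√T = 0.3130 − 0.4164 = -0.1034 → -0.10
e^(−rT) = e^(−0.053·1.5) = 0.9236
C = 137·N(0.31) − 142·0.9236·N(-0.10) = 137·0.6217 − 142·0.9236·0.4602 = 85.1729 − 60.3558 = 24.8171

$24.82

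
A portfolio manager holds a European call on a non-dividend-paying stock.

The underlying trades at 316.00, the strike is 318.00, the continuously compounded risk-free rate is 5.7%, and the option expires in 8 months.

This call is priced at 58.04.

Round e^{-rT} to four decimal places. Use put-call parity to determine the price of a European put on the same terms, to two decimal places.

e^(−rT) = e^(−0.057·0.6667) = 0.9627
Put-call parity: C − P = S − K·e^(−rT) = 316 − 318·0.9627 = 316 − 306.1386 = 9.8614
P = C − (C − P) = 58.04 − (9.8614) = 48.1786

48.18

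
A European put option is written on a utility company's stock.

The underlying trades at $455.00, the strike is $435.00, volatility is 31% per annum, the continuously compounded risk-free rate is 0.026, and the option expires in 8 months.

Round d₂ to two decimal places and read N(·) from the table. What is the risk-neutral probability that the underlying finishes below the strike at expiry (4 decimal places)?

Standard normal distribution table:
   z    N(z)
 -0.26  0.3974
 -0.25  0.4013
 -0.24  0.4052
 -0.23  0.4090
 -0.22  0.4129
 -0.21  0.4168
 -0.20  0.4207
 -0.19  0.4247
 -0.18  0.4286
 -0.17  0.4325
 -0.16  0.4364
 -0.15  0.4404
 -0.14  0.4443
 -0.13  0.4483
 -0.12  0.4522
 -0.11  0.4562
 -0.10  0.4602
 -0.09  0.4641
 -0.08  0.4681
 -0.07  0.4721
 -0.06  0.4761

0.4522

T = 0.6667;  σ√T = 0.2531
ln(S/K) + (r + σ²/2)T = ln(455/435) + (0.026 + 0.31²/2)·0.6667 = 0.0450 + 0.0494 = 0.0943
d₁ = 0.0943 / 0.2531 = 0.3726 → 0.37
d₂ = d₁ − σ√T = 0.3726 − 0.2531 = 0.1195 → 0.12
Risk-neutral Pr[S_T < K] = N(−d₂) = N(-0.12) = 0.4522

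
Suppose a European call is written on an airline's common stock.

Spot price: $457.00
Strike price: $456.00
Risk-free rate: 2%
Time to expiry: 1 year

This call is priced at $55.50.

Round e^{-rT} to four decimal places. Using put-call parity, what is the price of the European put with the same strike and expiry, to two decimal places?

$45.47

exp(−rT) = exp(−0.02·1) = 0.9802
Put-call parity: C − P = S − K·e^(−rT) = 457 − 456·0.9802 = 457 − 446.9712 = 10.0288
P = C − (C − P) = 55.50 − (10.0288) = 45.4712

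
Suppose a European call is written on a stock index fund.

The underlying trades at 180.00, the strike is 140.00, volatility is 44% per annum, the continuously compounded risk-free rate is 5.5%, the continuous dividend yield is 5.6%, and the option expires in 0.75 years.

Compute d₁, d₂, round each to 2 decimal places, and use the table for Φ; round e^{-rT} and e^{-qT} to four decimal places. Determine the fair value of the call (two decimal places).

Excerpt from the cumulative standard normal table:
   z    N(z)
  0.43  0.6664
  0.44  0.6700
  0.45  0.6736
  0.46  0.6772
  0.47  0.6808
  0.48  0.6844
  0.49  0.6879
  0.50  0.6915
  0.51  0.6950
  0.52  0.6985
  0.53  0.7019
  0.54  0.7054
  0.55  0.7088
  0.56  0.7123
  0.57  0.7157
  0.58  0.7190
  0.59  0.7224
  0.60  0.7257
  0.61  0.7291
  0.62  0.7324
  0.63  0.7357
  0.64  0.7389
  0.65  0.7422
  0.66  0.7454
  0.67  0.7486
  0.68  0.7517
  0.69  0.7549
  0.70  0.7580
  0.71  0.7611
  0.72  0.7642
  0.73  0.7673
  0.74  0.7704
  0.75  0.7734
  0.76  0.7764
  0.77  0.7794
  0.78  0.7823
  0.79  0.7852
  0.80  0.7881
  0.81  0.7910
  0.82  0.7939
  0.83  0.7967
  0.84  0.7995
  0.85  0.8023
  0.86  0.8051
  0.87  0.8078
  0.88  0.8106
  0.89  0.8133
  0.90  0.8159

σ√T = 0.44·√0.75 = 0.3811
d₁ = [ln(180/140) + (0.055 − 0.056 + ½·0.44²)·0.75] / (σ√T) = (0.2513 + 0.0718) / 0.3811 = 0.8481 which rounds to 0.85
d₂ = 0.8481 − 0.3811 = 0.4670 which rounds to 0.47
e^(−qT) = e^(−0.056·0.75) = 0.9589;  e^(−rT) = e^(−0.055·0.75) = 0.9596
C = 180·0.9589·N(0.85) − 140·0.9596·N(0.47) = 180·0.9589·0.8023 − 140·0.9596·0.6808 = 138.4786 − 91.4614 = 47.0172

47.02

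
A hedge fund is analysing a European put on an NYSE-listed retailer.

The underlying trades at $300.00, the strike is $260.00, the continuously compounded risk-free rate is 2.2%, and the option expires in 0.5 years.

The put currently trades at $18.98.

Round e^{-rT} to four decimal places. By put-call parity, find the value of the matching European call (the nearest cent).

e^(−rT) = e^(−0.022·0.5) = 0.9891
Put-call parity: C − P = S − K·e^(−rT) = 300 − 260·0.9891 = 300 − 257.1660 = 42.8340
C = P + (C − P) = 18.98 + (42.8340) = 61.8140

$61.81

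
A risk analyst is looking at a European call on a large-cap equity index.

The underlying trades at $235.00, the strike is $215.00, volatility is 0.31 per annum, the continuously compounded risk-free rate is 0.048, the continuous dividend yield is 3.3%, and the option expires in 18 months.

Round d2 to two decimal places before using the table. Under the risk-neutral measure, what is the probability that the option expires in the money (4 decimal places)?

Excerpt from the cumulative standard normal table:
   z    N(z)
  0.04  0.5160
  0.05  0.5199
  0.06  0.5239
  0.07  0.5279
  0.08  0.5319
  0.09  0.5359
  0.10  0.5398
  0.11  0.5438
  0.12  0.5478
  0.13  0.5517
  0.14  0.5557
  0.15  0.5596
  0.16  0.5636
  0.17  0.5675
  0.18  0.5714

σ√T = 0.31 × 1.2247 = 0.3797
ln(S/K) + (r − q + σ²/2)T = ln(235/215) + (0.048 − 0.033 + 0.31²/2)·1.5 = 0.0889 + 0.0946 = 0.1835
d₁ = 0.1835 / 0.3797 = 0.4834 which rounds to 0.48
d₂ = d₁ − σ√T = 0.4834 − 0.3797 = 0.1037 which rounds to 0.10
Risk-neutral Pr[S_T > K] = N(d₂) = N(0.10) = 0.5398

0.5398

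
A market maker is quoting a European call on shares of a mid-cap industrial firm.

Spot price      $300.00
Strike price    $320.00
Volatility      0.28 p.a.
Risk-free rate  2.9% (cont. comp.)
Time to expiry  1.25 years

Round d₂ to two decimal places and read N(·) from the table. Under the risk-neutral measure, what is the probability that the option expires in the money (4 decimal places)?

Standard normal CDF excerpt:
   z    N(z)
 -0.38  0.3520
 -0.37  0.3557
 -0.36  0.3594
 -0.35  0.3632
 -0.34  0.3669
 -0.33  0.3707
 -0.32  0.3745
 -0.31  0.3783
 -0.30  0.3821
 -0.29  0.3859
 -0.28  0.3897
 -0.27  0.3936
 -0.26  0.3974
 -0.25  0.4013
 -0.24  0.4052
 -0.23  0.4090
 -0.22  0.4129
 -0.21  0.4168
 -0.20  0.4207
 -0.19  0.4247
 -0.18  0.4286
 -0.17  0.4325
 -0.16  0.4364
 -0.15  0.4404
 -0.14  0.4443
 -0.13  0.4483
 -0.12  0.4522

T = 1.25;  σ√T = 0.3130
d₁ = [ln(300/320) + (0.029 + ½·0.28²)·1.25] / (σ√T) = (-0.0645 + 0.0853) / 0.3130 = 0.0662 ⇒ 0.07
d₂ = 0.0662 − 0.3130 = -0.2469 ⇒ -0.25
Pr(exercise) under Q = N(d₂) = 0.4013

0.4013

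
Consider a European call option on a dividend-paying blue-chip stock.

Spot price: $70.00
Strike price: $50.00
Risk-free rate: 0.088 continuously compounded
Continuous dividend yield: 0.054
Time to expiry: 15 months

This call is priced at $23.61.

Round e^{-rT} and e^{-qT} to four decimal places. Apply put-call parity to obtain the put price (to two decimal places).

$2.97

exp(−qT) = exp(−0.054·1.25) = 0.9347;  exp(−rT) = exp(−0.088·1.25) = 0.8958
Put-call parity: C − P = S·e^(−qT) − K·e^(−rT) = 70·0.9347 − 50·0.8958 = 65.4290 − 44.7900 = 20.6390
P = C − (C − P) = 23.61 − (20.6390) = 2.9710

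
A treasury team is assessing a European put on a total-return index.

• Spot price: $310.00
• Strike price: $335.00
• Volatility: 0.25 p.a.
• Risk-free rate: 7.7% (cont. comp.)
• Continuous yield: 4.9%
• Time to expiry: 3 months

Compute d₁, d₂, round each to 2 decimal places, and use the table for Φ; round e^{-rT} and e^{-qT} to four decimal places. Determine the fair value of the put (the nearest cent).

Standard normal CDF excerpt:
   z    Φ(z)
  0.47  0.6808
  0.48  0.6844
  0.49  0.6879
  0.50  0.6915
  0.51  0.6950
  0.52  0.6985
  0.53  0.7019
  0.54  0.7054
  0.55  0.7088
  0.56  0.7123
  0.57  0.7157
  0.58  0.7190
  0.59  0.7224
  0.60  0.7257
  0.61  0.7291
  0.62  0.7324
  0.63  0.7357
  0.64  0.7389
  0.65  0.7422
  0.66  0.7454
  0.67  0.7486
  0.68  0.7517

$30.00

T = 0.25;  σ√T = 0.1250
d₁ = [ln(310/335) + (0.077 − 0.049 + 0.25²/2)·0.25] / 0.1250 = [-0.0776 + 0.0148] / 0.1250 = -0.5020 which rounds to -0.50
d₂ = d₁ − σ√T = -0.5020 − 0.1250 = -0.6270 which rounds to -0.63
exp(−qT) = exp(−0.049·0.25) = 0.9878;  exp(−rT) = exp(−0.077·0.25) = 0.9809
P = 335·0.9809·N(0.63) − 310·0.9878·N(0.50) = 335·0.9809·0.7357 − 310·0.9878·0.6915 = 241.7521 − 211.7497 = 30.0024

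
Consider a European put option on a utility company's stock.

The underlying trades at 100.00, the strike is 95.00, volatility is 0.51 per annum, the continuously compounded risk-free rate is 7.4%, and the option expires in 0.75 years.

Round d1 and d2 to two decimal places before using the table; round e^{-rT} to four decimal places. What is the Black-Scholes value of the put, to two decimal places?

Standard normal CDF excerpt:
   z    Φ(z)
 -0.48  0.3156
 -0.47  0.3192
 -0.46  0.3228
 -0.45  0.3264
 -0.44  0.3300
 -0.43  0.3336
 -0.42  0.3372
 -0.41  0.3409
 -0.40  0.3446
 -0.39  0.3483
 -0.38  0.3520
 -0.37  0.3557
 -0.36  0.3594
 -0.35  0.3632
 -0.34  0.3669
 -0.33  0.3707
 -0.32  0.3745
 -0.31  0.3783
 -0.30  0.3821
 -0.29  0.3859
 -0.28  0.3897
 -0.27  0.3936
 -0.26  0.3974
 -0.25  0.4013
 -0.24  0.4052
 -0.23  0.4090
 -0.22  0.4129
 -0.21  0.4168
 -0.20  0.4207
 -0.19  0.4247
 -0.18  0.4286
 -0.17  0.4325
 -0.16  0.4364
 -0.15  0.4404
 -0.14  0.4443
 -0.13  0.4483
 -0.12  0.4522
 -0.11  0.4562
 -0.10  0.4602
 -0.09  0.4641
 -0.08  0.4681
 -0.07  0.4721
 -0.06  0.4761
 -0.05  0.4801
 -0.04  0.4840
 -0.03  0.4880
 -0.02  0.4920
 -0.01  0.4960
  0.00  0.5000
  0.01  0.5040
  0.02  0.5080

11.94

σ√T = 0.51 × 0.8660 = 0.4417
d₁ = [ln(100/95) + (0.074 + 0.51²/2)·0.75] / 0.4417 = [0.0513 + 0.1530] / 0.4417 = 0.4626 which rounds to 0.46
d₂ = d₁ − σ√T = 0.4626 − 0.4417 = 0.0210 which rounds to 0.02
exp(−rT) = exp(−0.074·0.75) = 0.9460
N(−d₂) = N(-0.02) = 0.4920;  N(−d₁) = N(-0.46) = 0.3228
P = 95·0.9460·0.4920 − 100·0.3228 = 44.2160 − 32.2800 = 11.9360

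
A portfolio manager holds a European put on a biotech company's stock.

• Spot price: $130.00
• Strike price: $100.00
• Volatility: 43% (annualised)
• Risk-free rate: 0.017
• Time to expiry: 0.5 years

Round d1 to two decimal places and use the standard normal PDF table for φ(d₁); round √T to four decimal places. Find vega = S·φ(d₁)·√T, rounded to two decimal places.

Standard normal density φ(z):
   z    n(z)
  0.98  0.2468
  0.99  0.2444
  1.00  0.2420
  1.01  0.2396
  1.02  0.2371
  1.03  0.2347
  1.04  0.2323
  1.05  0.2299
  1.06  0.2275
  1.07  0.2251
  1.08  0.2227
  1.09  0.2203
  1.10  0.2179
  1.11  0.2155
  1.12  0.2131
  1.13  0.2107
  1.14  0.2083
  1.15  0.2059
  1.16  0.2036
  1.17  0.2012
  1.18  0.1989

21.35

σ√T = 0.43 × 0.7071 = 0.3041
d₁ = [ln(130/100) + (0.017 + ½·0.43²)·0.5] / (σ√T) = (0.2624 + 0.0547) / 0.3041 = 1.0429 → 1.04
√T = √0.5 = 0.7071
φ(d₁) = φ(1.04) = 0.2323
vega = S·φ(d₁)·√T = 130·0.2323·0.7071 = 21.3537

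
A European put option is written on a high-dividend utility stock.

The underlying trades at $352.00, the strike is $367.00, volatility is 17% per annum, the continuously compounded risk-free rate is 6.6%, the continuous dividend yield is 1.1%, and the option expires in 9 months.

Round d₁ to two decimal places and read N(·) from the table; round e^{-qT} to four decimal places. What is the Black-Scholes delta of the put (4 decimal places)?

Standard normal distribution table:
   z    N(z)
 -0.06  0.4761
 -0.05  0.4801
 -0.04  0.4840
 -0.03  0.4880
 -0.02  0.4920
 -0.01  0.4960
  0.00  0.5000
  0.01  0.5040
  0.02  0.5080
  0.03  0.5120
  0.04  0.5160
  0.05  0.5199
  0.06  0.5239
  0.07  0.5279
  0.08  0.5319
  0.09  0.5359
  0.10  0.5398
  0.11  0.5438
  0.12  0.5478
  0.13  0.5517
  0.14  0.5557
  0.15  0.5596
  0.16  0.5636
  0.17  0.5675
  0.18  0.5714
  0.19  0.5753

σ√T = 0.17 × 0.8660 = 0.1472
d₁ = [ln(352/367) + (0.066 − 0.011 + 0.17²/2)·0.75] / 0.1472 = [-0.0417 + 0.0521] / 0.1472 = 0.0703 → 0.07
N(d₁) = N(0.07) = 0.5279
Δ_put = exp(−qT)·(N(d₁) − 1) = 0.9918·(0.5279 − 1) = -0.4682

-0.4682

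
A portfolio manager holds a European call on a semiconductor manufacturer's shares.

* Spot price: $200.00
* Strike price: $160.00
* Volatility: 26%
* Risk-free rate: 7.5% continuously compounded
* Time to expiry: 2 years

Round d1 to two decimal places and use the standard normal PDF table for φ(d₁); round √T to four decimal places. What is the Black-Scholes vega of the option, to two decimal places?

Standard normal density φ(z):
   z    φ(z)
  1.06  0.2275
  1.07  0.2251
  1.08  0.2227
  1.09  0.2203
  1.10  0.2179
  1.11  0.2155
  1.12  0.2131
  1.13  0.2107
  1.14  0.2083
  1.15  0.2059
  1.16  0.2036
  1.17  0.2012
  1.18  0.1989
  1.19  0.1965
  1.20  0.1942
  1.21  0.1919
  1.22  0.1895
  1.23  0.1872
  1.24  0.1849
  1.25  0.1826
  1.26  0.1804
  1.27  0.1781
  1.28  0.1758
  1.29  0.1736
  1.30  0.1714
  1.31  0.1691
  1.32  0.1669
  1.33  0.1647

σ√T = 0.26·√2 = 0.3677
ln(S/K) + (r + σ²/2)T = ln(200/160) + (0.075 + 0.26²/2)·2 = 0.2231 + 0.2176 = 0.4407
d₁ = 0.4407 / 0.3677 = 1.1987 which rounds to 1.20
√T = √2 = 1.4142
φ(d₁) = φ(1.20) = 0.1942
vega = S·φ(d₁)·√T = 200·0.1942·1.4142 = 54.9275

54.93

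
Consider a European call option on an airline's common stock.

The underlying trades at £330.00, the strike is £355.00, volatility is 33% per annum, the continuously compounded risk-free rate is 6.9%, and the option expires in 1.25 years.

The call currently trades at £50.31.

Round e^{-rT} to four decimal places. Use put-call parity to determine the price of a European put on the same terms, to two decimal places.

£45.99

e^(−rT) = e^(−0.069·1.25) = 0.9174
Put-call parity: C − P = S − K·e^(−rT) = 330 − 355·0.9174 = 330 − 325.6770 = 4.3230
P = C − (C − P) = 50.31 − (4.3230) = 45.9870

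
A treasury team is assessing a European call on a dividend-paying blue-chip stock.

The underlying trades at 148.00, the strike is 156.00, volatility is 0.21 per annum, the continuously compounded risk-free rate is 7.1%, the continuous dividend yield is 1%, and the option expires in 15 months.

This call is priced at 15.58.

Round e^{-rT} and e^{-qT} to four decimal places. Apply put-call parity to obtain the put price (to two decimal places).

e^(−qT) = e^(−0.01·1.25) = 0.9876;  e^(−rT) = e^(−0.071·1.25) = 0.9151
Put-call parity: C − P = S·e^(−qT) − K·e^(−rT) = 148·0.9876 − 156·0.9151 = 146.1648 − 142.7556 = 3.4092
P = C − (C − P) = 15.58 − (3.4092) = 12.1708

12.17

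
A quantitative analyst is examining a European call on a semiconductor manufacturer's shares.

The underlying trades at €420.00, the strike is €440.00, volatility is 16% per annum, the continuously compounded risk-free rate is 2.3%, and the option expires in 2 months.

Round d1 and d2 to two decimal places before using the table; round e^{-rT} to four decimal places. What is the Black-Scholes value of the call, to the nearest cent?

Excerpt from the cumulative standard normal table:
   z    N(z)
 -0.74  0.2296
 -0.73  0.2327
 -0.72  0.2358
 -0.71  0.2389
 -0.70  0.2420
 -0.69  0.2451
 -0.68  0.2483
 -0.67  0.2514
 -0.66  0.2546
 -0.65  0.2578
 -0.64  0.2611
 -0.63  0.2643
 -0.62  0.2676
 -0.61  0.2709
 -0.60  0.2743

σ√T = 0.16 × 0.4082 = 0.0653
d₁ = [ln(420/440) + (0.023 + 0.16²/2)·0.1667] / 0.0653 = [-0.0465 + 0.0060] / 0.0653 = -0.6208 ≈ -0.62
d₂ = d₁ − σ√T = -0.6208 − 0.0653 = -0.6862 ≈ -0.69
e^(−rT) = e^(−0.023·0.1667) = 0.9962
N(d₁) = N(-0.62) = 0.2676;  N(d₂) = N(-0.69) = 0.2451
C = 420·0.2676 − 440·0.9962·0.2451 = 112.3920 − 107.4342 = 4.9578

€4.96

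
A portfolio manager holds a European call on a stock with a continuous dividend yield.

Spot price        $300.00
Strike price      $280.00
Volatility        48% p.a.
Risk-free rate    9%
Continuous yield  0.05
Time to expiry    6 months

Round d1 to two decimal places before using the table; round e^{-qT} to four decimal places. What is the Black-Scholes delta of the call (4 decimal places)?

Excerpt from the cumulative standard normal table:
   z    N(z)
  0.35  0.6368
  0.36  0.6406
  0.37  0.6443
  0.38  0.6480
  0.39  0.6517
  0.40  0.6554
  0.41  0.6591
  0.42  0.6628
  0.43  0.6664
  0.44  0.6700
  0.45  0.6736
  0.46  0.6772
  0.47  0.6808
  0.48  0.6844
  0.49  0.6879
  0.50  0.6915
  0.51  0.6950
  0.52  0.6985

T = 0.5;  σ√T = 0.3394
ln(S/K) + (r − q + σ²/2)T = ln(300/280) + (0.09 − 0.05 + 0.48²/2)·0.5 = 0.0690 + 0.0776 = 0.1466
d₁ = 0.1466 / 0.3394 = 0.4319 ≈ 0.43
N(d₁) = N(0.43) = 0.6664
Δ_call = exp(−qT)·N(d₁) = 0.9753·0.6664 = 0.6499

0.6499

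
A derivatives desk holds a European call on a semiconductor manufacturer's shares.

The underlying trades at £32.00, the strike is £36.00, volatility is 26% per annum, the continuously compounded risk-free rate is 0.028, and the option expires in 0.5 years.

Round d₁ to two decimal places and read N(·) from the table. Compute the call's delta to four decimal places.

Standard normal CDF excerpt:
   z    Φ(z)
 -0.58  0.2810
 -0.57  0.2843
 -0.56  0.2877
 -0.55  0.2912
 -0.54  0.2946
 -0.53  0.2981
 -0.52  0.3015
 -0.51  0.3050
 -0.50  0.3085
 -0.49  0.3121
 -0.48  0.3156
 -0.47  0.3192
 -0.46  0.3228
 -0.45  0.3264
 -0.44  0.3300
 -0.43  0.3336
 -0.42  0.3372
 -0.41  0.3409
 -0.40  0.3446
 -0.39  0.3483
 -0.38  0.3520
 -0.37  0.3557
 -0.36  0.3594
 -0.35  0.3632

σ√T = 0.26 × 0.7071 = 0.1838
d₁ = [ln(32/36) + (0.028 + 0.26²/2)·0.5] / 0.1838 = [-0.1178 + 0.0309] / 0.1838 = -0.4726 which rounds to -0.47
N(d₁) = N(-0.47) = 0.3192
Δ_call = N(d₁) = 0.3192

0.3192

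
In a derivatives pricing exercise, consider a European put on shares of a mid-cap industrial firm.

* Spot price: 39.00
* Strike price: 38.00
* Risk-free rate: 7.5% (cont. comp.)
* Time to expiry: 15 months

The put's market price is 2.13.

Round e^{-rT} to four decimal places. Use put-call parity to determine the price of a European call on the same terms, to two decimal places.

6.53

e^(−rT) = e^(−0.075·1.25) = 0.9105
Put-call parity: C − P = S − K·e^(−rT) = 39 − 38·0.9105 = 39 − 34.5990 = 4.4010
C = P + (C − P) = 2.13 + (4.4010) = 6.5310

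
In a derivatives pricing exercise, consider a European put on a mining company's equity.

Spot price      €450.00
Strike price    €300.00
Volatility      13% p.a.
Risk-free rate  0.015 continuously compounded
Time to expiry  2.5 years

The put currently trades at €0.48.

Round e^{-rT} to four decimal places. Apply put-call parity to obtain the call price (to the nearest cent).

exp(−rT) = exp(−0.015·2.5) = 0.9632
Put-call parity: C − P = S − K·e^(−rT) = 450 − 300·0.9632 = 450 − 288.9600 = 161.0400
C = P + (C − P) = 0.48 + (161.0400) = 161.5200

€161.52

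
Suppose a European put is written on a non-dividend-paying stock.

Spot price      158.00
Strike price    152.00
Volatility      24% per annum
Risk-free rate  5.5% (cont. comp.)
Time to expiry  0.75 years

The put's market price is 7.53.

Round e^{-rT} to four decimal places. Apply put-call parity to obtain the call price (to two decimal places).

19.67

exp(−rT) = exp(−0.055·0.75) = 0.9596
Put-call parity: C − P = S − K·e^(−rT) = 158 − 152·0.9596 = 158 − 145.8592 = 12.1408
C = P + (C − P) = 7.53 + (12.1408) = 19.6708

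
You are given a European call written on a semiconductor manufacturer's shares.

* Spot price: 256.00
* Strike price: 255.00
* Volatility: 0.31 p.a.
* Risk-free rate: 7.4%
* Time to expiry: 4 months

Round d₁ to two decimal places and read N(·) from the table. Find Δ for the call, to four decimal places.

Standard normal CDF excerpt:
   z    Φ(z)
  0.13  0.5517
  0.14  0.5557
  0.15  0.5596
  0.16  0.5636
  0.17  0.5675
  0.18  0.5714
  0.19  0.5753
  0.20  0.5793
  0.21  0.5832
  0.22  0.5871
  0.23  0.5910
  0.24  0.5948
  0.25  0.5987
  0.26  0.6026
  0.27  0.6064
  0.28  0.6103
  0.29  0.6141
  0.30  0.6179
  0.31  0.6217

0.5987

σ√T = 0.31 × 0.5774 = 0.1790
d₁ = [ln(256/255) + (0.074 + 0.31²/2)·0.3333] / 0.1790 = [0.0039 + 0.0407] / 0.1790 = 0.2492 ⇒ 0.25
N(d₁) = N(0.25) = 0.5987
Δ_call = N(d₁) = 0.5987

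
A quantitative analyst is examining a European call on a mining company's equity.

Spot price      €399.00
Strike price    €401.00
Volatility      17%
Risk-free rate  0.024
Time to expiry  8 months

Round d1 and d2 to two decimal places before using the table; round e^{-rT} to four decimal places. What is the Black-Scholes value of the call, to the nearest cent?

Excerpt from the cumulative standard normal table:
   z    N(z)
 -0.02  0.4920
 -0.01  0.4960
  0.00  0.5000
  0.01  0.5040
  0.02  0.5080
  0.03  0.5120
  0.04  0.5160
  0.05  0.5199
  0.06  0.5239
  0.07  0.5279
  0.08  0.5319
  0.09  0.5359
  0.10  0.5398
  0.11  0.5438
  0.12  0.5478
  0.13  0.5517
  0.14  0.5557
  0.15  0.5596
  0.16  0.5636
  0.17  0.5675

€24.39

σ√T = 0.17 × 0.8165 = 0.1388
d₁ = [ln(399/401) + (0.024 + 0.17²/2)·0.6667] / 0.1388 = [-0.0050 + 0.0256] / 0.1388 = 0.1487 → 0.15
d₂ = d₁ − σ√T = 0.1487 − 0.1388 = 0.0098 → 0.01
e^(−rT) = e^(−0.024·0.6667) = 0.9841
N(d₁) = N(0.15) = 0.5596;  N(d₂) = N(0.01) = 0.5040
C = 399·0.5596 − 401·0.9841·0.5040 = 223.2804 − 198.8905 = 24.3899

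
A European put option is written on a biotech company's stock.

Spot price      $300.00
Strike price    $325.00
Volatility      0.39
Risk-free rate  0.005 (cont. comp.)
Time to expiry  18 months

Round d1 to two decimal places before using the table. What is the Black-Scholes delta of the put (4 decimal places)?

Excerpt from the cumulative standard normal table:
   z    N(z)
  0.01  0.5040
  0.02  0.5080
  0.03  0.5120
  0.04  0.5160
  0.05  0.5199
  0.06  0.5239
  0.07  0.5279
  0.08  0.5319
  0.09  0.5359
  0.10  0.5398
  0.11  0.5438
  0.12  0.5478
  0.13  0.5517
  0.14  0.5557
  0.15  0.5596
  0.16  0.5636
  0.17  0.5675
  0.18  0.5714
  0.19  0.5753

σ√T = 0.39 × 1.2247 = 0.4777
d₁ = [ln(300/325) + (0.005 + 0.39²/2)·1.5] / 0.4777 = [-0.0800 + 0.1216] / 0.4777 = 0.0870 → 0.09
N(d₁) = N(0.09) = 0.5359
Δ_put = N(d₁) − 1 = 0.5359 − 1 = -0.4641

-0.4641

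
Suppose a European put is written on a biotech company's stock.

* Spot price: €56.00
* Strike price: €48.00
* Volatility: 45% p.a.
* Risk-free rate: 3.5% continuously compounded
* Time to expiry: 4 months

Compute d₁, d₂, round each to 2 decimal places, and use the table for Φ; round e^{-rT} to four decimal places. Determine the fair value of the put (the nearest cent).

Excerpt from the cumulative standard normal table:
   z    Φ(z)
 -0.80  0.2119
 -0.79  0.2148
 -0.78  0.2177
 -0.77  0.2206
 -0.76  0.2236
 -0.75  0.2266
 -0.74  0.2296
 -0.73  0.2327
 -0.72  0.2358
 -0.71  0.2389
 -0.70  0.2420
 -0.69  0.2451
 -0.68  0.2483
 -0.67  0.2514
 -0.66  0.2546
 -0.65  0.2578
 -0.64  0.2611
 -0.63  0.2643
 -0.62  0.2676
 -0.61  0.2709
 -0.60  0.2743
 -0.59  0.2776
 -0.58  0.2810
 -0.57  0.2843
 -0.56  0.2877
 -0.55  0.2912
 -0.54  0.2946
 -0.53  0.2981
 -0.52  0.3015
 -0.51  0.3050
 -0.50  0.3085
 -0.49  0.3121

T = 0.3333;  σ√T = 0.2598
d₁ = [ln(56/48) + (0.035 + 0.45²/2)·0.3333] / 0.2598 = [0.1542 + 0.0454] / 0.2598 = 0.7681 which rounds to 0.77
d₂ = d₁ − σ√T = 0.7681 − 0.2598 = 0.5083 which rounds to 0.51
e^(−rT) = e^(−0.035·0.3333) = 0.9884
P = 48·0.9884·N(-0.51) − 56·N(-0.77) = 48·0.9884·0.3050 − 56·0.2206 = 14.4702 − 12.3536 = 2.1166

€2.12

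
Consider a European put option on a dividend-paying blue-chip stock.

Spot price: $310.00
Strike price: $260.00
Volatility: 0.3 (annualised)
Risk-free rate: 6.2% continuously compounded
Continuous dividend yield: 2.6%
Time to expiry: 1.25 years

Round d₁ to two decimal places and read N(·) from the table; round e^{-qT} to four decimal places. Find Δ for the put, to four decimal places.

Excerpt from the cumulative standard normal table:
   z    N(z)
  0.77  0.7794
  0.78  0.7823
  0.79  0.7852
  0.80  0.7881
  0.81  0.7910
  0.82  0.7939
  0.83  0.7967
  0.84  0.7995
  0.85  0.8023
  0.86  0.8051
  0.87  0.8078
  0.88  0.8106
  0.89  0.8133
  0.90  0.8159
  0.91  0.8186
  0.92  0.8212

-0.1968

T = 1.25;  σ√T = 0.3354
d₁ = [ln(310/260) + (0.062 − 0.026 + 0.3²/2)·1.25] / 0.3354 = [0.1759 + 0.1013] / 0.3354 = 0.8263 which rounds to 0.83
N(d₁) = N(0.83) = 0.7967
Δ_put = e^(−qT)·(N(d₁) − 1) = 0.9680·(0.7967 − 1) = -0.1968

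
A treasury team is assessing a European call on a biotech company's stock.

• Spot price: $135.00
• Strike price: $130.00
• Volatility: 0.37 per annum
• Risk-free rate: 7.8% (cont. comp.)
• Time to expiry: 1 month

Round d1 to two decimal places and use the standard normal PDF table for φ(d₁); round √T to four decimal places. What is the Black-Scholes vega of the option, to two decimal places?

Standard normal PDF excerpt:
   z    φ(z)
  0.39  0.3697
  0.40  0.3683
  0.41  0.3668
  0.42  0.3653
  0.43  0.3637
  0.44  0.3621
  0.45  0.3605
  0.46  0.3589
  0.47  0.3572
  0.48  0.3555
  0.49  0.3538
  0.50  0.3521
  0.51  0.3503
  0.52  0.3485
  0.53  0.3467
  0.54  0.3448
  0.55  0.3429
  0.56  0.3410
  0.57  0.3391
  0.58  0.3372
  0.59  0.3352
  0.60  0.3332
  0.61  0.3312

13.92

T = 0.08333;  σ√T = 0.1068
ln(S/K) + (r + σ²/2)T = ln(135/130) + (0.078 + 0.37²/2)·0.08333 = 0.0377 + 0.0122 = 0.0499
d₁ = 0.0499 / 0.1068 = 0.4676 → 0.47
√T = √0.08333 = 0.2887
φ(d₁) = φ(0.47) = 0.3572
vega = S·φ(d₁)·√T = 135·0.3572·0.2887 = 13.9217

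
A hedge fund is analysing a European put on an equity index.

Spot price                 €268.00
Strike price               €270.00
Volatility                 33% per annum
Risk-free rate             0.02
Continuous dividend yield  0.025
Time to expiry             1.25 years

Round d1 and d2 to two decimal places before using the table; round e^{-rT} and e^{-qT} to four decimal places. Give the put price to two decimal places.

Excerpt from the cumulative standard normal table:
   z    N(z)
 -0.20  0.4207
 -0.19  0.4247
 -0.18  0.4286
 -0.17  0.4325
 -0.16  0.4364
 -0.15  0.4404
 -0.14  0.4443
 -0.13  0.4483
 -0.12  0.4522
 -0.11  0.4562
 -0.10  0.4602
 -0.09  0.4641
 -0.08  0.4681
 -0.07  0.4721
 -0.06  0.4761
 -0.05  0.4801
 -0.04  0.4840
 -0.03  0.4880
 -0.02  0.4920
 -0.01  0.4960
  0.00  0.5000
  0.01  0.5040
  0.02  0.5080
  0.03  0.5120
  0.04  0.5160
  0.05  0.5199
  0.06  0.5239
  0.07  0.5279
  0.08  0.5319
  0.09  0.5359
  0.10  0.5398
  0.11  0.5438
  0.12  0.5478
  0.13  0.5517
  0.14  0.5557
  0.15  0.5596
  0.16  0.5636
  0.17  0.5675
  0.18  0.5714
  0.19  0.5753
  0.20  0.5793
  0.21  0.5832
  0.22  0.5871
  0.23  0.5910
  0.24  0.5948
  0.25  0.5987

€40.21

σ√T = 0.33·√1.25 = 0.3690
d₁ = [ln(268/270) + (0.02 − 0.025 + 0.33²/2)·1.25] / 0.3690 = [-0.0074 + 0.0618] / 0.3690 = 0.1474 ⇒ 0.15
d₂ = d₁ − σ√T = 0.1474 − 0.3690 = -0.2216 ⇒ -0.22
e^(−qT) = e^(−0.025·1.25) = 0.9692;  e^(−rT) = e^(−0.02·1.25) = 0.9753
P = 270·0.9753·N(0.22) − 268·0.9692·N(-0.15) = 270·0.9753·0.5871 − 268·0.9692·0.4404 = 154.6016 − 114.3920 = 40.2097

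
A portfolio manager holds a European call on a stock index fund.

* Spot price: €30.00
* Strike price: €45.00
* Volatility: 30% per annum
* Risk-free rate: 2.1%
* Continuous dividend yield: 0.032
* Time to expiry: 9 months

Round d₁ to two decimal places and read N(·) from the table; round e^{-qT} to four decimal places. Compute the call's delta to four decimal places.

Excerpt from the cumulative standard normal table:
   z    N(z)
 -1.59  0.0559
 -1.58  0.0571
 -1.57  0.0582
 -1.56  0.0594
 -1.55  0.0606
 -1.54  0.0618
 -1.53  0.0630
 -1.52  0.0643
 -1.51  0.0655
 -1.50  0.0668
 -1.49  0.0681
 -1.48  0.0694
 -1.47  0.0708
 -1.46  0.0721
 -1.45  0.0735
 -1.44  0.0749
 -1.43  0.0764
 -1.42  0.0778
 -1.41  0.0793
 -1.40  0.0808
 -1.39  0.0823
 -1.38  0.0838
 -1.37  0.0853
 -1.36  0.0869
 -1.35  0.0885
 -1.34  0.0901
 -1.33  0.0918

σ√T = 0.3 × 0.8660 = 0.2598
d₁ = [ln(30/45) + (0.021 − 0.032 + ½·0.3²)·0.75] / (σ√T) = (-0.4055 + 0.0255) / 0.2598 = -1.4625 which rounds to -1.46
N(d₁) = N(-1.46) = 0.0721
Δ_call = exp(−qT)·N(d₁) = 0.9763·0.0721 = 0.0704

0.0704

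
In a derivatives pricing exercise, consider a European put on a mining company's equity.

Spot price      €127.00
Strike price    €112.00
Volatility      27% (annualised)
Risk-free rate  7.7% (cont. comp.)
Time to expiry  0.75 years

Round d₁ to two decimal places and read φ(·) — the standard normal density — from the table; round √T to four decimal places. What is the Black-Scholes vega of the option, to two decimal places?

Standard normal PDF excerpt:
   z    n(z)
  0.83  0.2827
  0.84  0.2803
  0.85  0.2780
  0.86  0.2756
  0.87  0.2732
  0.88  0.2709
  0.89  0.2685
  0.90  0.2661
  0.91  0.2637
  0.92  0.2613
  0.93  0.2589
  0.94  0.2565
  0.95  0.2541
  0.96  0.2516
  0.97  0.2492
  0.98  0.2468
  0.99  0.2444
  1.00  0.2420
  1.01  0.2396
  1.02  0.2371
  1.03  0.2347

29.27

T = 0.75;  σ√T = 0.2338
d₁ = [ln(127/112) + (0.077 + ½·0.27²)·0.75] / (σ√T) = (0.1257 + 0.0851) / 0.2338 = 0.9014 ⇒ 0.90
√T = √0.75 = 0.8660
φ(d₁) = φ(0.90) = 0.2661
vega = S·φ(d₁)·√T = 127·0.2661·0.8660 = 29.2662
(The call has the same vega.)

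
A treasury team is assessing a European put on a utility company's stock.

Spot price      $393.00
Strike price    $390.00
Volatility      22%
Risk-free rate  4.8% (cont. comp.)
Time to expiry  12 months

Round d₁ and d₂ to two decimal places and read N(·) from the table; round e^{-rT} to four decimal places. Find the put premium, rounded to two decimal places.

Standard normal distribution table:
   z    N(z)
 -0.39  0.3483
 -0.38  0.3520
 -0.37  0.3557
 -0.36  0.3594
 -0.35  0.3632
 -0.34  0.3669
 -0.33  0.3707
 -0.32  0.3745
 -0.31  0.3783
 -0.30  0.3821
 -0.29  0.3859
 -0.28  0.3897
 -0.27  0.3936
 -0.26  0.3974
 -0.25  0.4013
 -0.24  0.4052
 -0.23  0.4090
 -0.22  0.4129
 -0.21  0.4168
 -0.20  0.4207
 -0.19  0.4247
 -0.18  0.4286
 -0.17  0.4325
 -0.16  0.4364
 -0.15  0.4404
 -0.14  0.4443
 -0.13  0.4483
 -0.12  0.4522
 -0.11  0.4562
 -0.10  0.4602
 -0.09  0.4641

σ√T = 0.22·√1 = 0.2200
ln(S/K) + (r + σ²/2)T = ln(393/390) + (0.048 + 0.22²/2)·1 = 0.0077 + 0.0722 = 0.0799
d₁ = 0.0799 / 0.2200 = 0.3630 ⇒ 0.36
d₂ = d₁ − σ√T = 0.3630 − 0.2200 = 0.1430 ⇒ 0.14
e^(−rT) = e^(−0.048·1) = 0.9531
N(−d₂) = N(-0.14) = 0.4443;  N(−d₁) = N(-0.36) = 0.3594
P = 390·0.9531·0.4443 − 393·0.3594 = 165.1503 − 141.2442 = 23.9061

$23.91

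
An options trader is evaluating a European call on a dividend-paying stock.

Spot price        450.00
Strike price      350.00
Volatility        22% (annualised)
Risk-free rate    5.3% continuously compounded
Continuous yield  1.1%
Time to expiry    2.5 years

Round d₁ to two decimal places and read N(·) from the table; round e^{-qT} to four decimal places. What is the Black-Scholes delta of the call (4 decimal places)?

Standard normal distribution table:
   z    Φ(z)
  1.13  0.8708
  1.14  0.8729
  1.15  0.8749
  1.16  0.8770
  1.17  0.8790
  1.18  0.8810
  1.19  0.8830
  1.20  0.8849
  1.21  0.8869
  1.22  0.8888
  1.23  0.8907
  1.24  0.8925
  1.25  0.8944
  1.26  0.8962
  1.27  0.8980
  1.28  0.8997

σ√T = 0.22·√2.5 = 0.3479
ln(S/K) + (r − q + σ²/2)T = ln(450/350) + (0.053 − 0.011 + 0.22²/2)·2.5 = 0.2513 + 0.1655 = 0.4168
d₁ = 0.4168 / 0.3479 = 1.1983 ≈ 1.20
N(d₁) = N(1.20) = 0.8849
Δ_call = e^(−qT)·N(d₁) = 0.9729·0.8849 = 0.8609

0.8609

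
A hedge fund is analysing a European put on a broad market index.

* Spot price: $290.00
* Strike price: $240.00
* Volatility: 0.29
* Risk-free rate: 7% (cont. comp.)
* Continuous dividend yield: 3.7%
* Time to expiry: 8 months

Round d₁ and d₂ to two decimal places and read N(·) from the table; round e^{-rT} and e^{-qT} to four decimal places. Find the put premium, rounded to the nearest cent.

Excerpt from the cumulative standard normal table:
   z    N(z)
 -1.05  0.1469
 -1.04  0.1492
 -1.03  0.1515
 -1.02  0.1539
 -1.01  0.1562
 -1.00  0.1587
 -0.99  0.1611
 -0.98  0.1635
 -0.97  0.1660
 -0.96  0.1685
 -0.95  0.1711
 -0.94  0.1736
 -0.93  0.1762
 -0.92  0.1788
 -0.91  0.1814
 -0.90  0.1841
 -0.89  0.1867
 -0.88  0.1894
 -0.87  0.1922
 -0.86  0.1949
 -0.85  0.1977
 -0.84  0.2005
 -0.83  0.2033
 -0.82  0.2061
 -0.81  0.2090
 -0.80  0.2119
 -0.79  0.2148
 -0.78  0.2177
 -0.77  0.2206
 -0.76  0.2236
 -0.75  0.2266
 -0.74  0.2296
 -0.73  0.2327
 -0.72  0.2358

$6.34

σ√T = 0.29 × 0.8165 = 0.2368
d₁ = [ln(290/240) + (0.07 − 0.037 + 0.29²/2)·0.6667] / 0.2368 = [0.1892 + 0.0500] / 0.2368 = 1.0105 ≈ 1.01
d₂ = d₁ − σ√T = 1.0105 − 0.2368 = 0.7737 ≈ 0.77
exp(−qT) = exp(−0.037·0.6667) = 0.9756;  exp(−rT) = exp(−0.07·0.6667) = 0.9544
P = 240·0.9544·N(-0.77) − 290·0.9756·N(-1.01) = 240·0.9544·0.2206 − 290·0.9756·0.1562 = 50.5298 − 44.1927 = 6.3370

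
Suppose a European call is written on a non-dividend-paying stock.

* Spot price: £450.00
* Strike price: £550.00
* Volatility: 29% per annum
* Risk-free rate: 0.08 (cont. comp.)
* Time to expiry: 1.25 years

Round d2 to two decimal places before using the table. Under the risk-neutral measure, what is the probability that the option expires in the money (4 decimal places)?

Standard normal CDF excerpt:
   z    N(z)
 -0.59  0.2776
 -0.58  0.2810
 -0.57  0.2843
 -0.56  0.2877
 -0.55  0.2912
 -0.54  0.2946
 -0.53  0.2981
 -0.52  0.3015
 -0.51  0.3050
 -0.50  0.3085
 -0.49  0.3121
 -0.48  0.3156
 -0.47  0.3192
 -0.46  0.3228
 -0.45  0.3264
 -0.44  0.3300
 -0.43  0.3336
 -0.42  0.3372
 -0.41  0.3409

σ√T = 0.29·√1.25 = 0.3242
d₁ = [ln(450/550) + (0.08 + ½·0.29²)·1.25] / (σ√T) = (-0.2007 + 0.1526) / 0.3242 = -0.1484 ⇒ -0.15
d₂ = -0.1484 − 0.3242 = -0.4726 ⇒ -0.47
Risk-neutral Pr[S_T > K] = N(d₂) = N(-0.47) = 0.3192

0.3192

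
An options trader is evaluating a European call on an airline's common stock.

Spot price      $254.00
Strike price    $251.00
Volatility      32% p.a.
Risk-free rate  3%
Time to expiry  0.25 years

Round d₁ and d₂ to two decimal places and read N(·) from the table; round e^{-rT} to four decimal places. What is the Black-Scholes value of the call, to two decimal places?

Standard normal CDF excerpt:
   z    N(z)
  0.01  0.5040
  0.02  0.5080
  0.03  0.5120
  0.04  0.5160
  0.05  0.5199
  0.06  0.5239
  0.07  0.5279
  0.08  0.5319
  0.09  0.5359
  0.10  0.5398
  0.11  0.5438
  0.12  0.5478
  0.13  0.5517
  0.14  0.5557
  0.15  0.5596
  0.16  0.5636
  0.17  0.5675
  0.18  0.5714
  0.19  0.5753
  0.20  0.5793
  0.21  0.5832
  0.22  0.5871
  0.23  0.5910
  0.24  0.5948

$18.60

σ√T = 0.32·√0.25 = 0.1600
d₁ = [ln(254/251) + (0.03 + 0.32²/2)·0.25] / 0.1600 = [0.0119 + 0.0203] / 0.1600 = 0.2011 ⇒ 0.20
d₂ = d₁ − σ√T = 0.2011 − 0.1600 = 0.0411 ⇒ 0.04
exp(−rT) = exp(−0.03·0.25) = 0.9925
N(d₁) = N(0.20) = 0.5793;  N(d₂) = N(0.04) = 0.5160
C = 254·0.5793 − 251·0.9925·0.5160 = 147.1422 − 128.5446 = 18.5976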